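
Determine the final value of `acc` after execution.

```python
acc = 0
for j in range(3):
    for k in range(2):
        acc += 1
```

Let's trace through this code step by step.

Initialize: acc = 0
Entering loop: for j in range(3):

After execution: acc = 6
6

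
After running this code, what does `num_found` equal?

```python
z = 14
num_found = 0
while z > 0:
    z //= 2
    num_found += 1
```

Let's trace through this code step by step.

Initialize: z = 14
Initialize: num_found = 0
Entering loop: while z > 0:

After execution: num_found = 4
4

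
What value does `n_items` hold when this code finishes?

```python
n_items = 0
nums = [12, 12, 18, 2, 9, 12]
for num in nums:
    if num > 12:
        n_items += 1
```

Let's trace through this code step by step.

Initialize: n_items = 0
Initialize: nums = [12, 12, 18, 2, 9, 12]
Entering loop: for num in nums:

After execution: n_items = 1
1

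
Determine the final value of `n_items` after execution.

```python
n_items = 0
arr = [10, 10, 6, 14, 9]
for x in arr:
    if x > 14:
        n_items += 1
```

Let's trace through this code step by step.

Initialize: n_items = 0
Initialize: arr = [10, 10, 6, 14, 9]
Entering loop: for x in arr:

After execution: n_items = 0
0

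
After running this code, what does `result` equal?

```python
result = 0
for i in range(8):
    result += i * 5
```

Let's trace through this code step by step.

Initialize: result = 0
Entering loop: for i in range(8):

After execution: result = 140
140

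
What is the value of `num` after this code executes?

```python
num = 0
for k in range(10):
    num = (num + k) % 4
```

Let's trace through this code step by step.

Initialize: num = 0
Entering loop: for k in range(10):

After execution: num = 1
1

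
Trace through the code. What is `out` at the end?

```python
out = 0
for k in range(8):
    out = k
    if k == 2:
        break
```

Let's trace through this code step by step.

Initialize: out = 0
Entering loop: for k in range(8):

After execution: out = 2
2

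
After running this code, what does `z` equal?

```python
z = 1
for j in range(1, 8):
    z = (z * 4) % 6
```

Let's trace through this code step by step.

Initialize: z = 1
Entering loop: for j in range(1, 8):

After execution: z = 4
4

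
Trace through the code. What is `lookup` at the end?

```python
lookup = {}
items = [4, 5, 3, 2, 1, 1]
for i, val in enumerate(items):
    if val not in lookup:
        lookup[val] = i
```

Let's trace through this code step by step.

Initialize: lookup = {}
Initialize: items = [4, 5, 3, 2, 1, 1]
Entering loop: for i, val in enumerate(items):

After execution: lookup = {4: 0, 5: 1, 3: 2, 2: 3, 1: 4}
{4: 0, 5: 1, 3: 2, 2: 3, 1: 4}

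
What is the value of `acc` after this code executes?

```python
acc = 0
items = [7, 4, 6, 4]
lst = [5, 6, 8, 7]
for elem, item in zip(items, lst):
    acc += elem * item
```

Let's trace through this code step by step.

Initialize: acc = 0
Initialize: items = [7, 4, 6, 4]
Initialize: lst = [5, 6, 8, 7]
Entering loop: for elem, item in zip(items, lst):

After execution: acc = 135
135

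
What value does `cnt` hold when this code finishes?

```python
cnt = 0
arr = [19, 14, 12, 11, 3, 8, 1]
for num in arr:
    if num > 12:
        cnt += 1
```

Let's trace through this code step by step.

Initialize: cnt = 0
Initialize: arr = [19, 14, 12, 11, 3, 8, 1]
Entering loop: for num in arr:

After execution: cnt = 2
2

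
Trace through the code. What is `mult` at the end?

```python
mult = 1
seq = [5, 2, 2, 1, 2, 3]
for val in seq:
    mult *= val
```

Let's trace through this code step by step.

Initialize: mult = 1
Initialize: seq = [5, 2, 2, 1, 2, 3]
Entering loop: for val in seq:

After execution: mult = 120
120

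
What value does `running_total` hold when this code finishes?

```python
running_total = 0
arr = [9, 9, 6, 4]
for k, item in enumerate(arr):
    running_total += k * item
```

Let's trace through this code step by step.

Initialize: running_total = 0
Initialize: arr = [9, 9, 6, 4]
Entering loop: for k, item in enumerate(arr):

After execution: running_total = 33
33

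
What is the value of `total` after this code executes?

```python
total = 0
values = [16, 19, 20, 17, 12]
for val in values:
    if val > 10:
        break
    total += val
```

Let's trace through this code step by step.

Initialize: total = 0
Initialize: values = [16, 19, 20, 17, 12]
Entering loop: for val in values:

After execution: total = 0
0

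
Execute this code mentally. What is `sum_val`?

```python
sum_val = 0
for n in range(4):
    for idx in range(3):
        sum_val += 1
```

Let's trace through this code step by step.

Initialize: sum_val = 0
Entering loop: for n in range(4):

After execution: sum_val = 12
12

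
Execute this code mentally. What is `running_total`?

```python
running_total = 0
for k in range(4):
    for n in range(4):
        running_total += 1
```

Let's trace through this code step by step.

Initialize: running_total = 0
Entering loop: for k in range(4):

After execution: running_total = 16
16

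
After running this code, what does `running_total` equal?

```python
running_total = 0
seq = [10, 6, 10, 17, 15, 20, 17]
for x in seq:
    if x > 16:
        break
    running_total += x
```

Let's trace through this code step by step.

Initialize: running_total = 0
Initialize: seq = [10, 6, 10, 17, 15, 20, 17]
Entering loop: for x in seq:

After execution: running_total = 26
26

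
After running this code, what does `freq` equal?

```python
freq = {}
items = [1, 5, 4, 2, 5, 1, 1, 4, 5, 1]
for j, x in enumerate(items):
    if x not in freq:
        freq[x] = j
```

Let's trace through this code step by step.

Initialize: freq = {}
Initialize: items = [1, 5, 4, 2, 5, 1, 1, 4, 5, 1]
Entering loop: for j, x in enumerate(items):

After execution: freq = {1: 0, 5: 1, 4: 2, 2: 3}
{1: 0, 5: 1, 4: 2, 2: 3}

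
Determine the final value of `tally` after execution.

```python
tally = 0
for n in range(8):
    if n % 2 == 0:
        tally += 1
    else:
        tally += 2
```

Let's trace through this code step by step.

Initialize: tally = 0
Entering loop: for n in range(8):

After execution: tally = 12
12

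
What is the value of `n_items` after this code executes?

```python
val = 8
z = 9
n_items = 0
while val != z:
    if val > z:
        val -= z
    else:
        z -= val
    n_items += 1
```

Let's trace through this code step by step.

Initialize: val = 8
Initialize: z = 9
Initialize: n_items = 0
Entering loop: while val != z:

After execution: n_items = 8
8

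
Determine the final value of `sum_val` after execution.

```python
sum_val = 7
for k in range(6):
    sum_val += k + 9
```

Let's trace through this code step by step.

Initialize: sum_val = 7
Entering loop: for k in range(6):

After execution: sum_val = 76
76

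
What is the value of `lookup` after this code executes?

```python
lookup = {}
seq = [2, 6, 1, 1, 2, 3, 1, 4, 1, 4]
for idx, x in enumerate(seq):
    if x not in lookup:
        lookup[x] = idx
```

Let's trace through this code step by step.

Initialize: lookup = {}
Initialize: seq = [2, 6, 1, 1, 2, 3, 1, 4, 1, 4]
Entering loop: for idx, x in enumerate(seq):

After execution: lookup = {2: 0, 6: 1, 1: 2, 3: 5, 4: 7}
{2: 0, 6: 1, 1: 2, 3: 5, 4: 7}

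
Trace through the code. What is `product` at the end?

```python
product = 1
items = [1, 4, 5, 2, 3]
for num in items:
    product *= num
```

Let's trace through this code step by step.

Initialize: product = 1
Initialize: items = [1, 4, 5, 2, 3]
Entering loop: for num in items:

After execution: product = 120
120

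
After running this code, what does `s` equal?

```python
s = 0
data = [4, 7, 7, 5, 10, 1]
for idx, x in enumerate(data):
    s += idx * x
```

Let's trace through this code step by step.

Initialize: s = 0
Initialize: data = [4, 7, 7, 5, 10, 1]
Entering loop: for idx, x in enumerate(data):

After execution: s = 81
81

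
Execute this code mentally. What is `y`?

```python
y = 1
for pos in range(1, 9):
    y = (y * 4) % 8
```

Let's trace through this code step by step.

Initialize: y = 1
Entering loop: for pos in range(1, 9):

After execution: y = 0
0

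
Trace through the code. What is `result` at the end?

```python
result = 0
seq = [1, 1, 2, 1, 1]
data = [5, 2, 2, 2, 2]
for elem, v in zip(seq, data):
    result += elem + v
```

Let's trace through this code step by step.

Initialize: result = 0
Initialize: seq = [1, 1, 2, 1, 1]
Initialize: data = [5, 2, 2, 2, 2]
Entering loop: for elem, v in zip(seq, data):

After execution: result = 19
19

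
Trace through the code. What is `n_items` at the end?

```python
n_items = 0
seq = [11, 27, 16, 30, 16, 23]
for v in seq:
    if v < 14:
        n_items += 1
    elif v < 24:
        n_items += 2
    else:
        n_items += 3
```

Let's trace through this code step by step.

Initialize: n_items = 0
Initialize: seq = [11, 27, 16, 30, 16, 23]
Entering loop: for v in seq:

After execution: n_items = 13
13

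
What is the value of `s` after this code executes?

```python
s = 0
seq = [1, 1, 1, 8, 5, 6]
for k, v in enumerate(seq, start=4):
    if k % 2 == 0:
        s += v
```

Let's trace through this code step by step.

Initialize: s = 0
Initialize: seq = [1, 1, 1, 8, 5, 6]
Entering loop: for k, v in enumerate(seq, start=4):

After execution: s = 7
7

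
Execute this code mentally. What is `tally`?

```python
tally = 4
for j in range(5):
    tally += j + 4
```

Let's trace through this code step by step.

Initialize: tally = 4
Entering loop: for j in range(5):

After execution: tally = 34
34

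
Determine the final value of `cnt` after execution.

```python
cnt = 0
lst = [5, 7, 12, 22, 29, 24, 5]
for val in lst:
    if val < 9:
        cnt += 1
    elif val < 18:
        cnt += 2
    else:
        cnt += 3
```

Let's trace through this code step by step.

Initialize: cnt = 0
Initialize: lst = [5, 7, 12, 22, 29, 24, 5]
Entering loop: for val in lst:

After execution: cnt = 14
14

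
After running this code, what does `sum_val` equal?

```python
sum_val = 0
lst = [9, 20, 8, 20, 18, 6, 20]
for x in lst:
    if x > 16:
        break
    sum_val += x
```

Let's trace through this code step by step.

Initialize: sum_val = 0
Initialize: lst = [9, 20, 8, 20, 18, 6, 20]
Entering loop: for x in lst:

After execution: sum_val = 9
9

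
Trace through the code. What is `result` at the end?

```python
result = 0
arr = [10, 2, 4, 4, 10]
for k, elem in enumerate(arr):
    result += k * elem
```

Let's trace through this code step by step.

Initialize: result = 0
Initialize: arr = [10, 2, 4, 4, 10]
Entering loop: for k, elem in enumerate(arr):

After execution: result = 62
62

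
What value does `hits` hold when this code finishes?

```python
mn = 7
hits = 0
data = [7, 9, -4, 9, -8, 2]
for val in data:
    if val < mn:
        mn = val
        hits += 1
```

Let's trace through this code step by step.

Initialize: mn = 7
Initialize: hits = 0
Initialize: data = [7, 9, -4, 9, -8, 2]
Entering loop: for val in data:

After execution: hits = 2
2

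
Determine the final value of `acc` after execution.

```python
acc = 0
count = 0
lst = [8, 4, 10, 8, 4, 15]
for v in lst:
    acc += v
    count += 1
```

Let's trace through this code step by step.

Initialize: acc = 0
Initialize: count = 0
Initialize: lst = [8, 4, 10, 8, 4, 15]
Entering loop: for v in lst:

After execution: acc = 49
49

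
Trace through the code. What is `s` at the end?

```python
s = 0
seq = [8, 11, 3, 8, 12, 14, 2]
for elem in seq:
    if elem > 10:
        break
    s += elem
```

Let's trace through this code step by step.

Initialize: s = 0
Initialize: seq = [8, 11, 3, 8, 12, 14, 2]
Entering loop: for elem in seq:

After execution: s = 8
8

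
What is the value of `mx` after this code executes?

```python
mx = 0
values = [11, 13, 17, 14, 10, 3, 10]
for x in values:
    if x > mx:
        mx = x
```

Let's trace through this code step by step.

Initialize: mx = 0
Initialize: values = [11, 13, 17, 14, 10, 3, 10]
Entering loop: for x in values:

After execution: mx = 17
17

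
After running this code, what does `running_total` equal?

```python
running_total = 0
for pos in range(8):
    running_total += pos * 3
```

Let's trace through this code step by step.

Initialize: running_total = 0
Entering loop: for pos in range(8):

After execution: running_total = 84
84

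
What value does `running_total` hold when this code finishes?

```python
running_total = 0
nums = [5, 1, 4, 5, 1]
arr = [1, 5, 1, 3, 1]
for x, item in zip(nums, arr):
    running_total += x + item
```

Let's trace through this code step by step.

Initialize: running_total = 0
Initialize: nums = [5, 1, 4, 5, 1]
Initialize: arr = [1, 5, 1, 3, 1]
Entering loop: for x, item in zip(nums, arr):

After execution: running_total = 27
27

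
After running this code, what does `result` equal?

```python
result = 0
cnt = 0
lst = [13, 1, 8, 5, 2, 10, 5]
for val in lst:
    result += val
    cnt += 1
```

Let's trace through this code step by step.

Initialize: result = 0
Initialize: cnt = 0
Initialize: lst = [13, 1, 8, 5, 2, 10, 5]
Entering loop: for val in lst:

After execution: result = 44
44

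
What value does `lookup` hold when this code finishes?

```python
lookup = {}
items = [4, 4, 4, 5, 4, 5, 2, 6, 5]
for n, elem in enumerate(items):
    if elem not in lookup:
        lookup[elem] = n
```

Let's trace through this code step by step.

Initialize: lookup = {}
Initialize: items = [4, 4, 4, 5, 4, 5, 2, 6, 5]
Entering loop: for n, elem in enumerate(items):

After execution: lookup = {4: 0, 5: 3, 2: 6, 6: 7}
{4: 0, 5: 3, 2: 6, 6: 7}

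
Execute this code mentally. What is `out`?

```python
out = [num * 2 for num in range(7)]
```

Let's trace through this code step by step.

Initialize: out = [num * 2 for num in range(7)]

After execution: out = [0, 2, 4, 6, 8, 10, 12]
[0, 2, 4, 6, 8, 10, 12]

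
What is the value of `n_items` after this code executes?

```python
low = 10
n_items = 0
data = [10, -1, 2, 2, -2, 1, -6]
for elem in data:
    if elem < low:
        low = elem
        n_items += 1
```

Let's trace through this code step by step.

Initialize: low = 10
Initialize: n_items = 0
Initialize: data = [10, -1, 2, 2, -2, 1, -6]
Entering loop: for elem in data:

After execution: n_items = 3
3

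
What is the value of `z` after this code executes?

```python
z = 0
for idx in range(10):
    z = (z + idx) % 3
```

Let's trace through this code step by step.

Initialize: z = 0
Entering loop: for idx in range(10):

After execution: z = 0
0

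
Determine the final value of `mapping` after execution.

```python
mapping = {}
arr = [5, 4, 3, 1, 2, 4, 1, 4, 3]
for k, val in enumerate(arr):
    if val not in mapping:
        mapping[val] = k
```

Let's trace through this code step by step.

Initialize: mapping = {}
Initialize: arr = [5, 4, 3, 1, 2, 4, 1, 4, 3]
Entering loop: for k, val in enumerate(arr):

After execution: mapping = {5: 0, 4: 1, 3: 2, 1: 3, 2: 4}
{5: 0, 4: 1, 3: 2, 1: 3, 2: 4}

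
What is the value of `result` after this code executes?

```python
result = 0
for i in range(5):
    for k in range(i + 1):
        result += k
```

Let's trace through this code step by step.

Initialize: result = 0
Entering loop: for i in range(5):

After execution: result = 20
20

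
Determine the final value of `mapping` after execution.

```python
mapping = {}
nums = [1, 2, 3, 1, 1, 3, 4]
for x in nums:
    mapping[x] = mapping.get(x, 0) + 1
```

Let's trace through this code step by step.

Initialize: mapping = {}
Initialize: nums = [1, 2, 3, 1, 1, 3, 4]
Entering loop: for x in nums:

After execution: mapping = {1: 3, 2: 1, 3: 2, 4: 1}
{1: 3, 2: 1, 3: 2, 4: 1}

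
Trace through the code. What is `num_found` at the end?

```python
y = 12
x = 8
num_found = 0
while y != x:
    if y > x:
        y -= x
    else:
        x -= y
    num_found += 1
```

Let's trace through this code step by step.

Initialize: y = 12
Initialize: x = 8
Initialize: num_found = 0
Entering loop: while y != x:

After execution: num_found = 2
2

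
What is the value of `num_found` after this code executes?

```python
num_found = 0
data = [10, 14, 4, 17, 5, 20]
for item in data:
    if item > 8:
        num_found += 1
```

Let's trace through this code step by step.

Initialize: num_found = 0
Initialize: data = [10, 14, 4, 17, 5, 20]
Entering loop: for item in data:

After execution: num_found = 4
4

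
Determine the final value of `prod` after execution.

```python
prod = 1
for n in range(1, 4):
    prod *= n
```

Let's trace through this code step by step.

Initialize: prod = 1
Entering loop: for n in range(1, 4):

After execution: prod = 6
6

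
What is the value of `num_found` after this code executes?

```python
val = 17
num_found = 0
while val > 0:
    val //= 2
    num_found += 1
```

Let's trace through this code step by step.

Initialize: val = 17
Initialize: num_found = 0
Entering loop: while val > 0:

After execution: num_found = 5
5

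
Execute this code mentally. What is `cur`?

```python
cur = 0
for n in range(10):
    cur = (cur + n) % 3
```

Let's trace through this code step by step.

Initialize: cur = 0
Entering loop: for n in range(10):

After execution: cur = 0
0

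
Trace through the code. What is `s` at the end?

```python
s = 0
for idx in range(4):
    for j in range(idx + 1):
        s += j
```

Let's trace through this code step by step.

Initialize: s = 0
Entering loop: for idx in range(4):

After execution: s = 10
10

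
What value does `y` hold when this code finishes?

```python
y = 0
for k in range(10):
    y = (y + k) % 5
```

Let's trace through this code step by step.

Initialize: y = 0
Entering loop: for k in range(10):

After execution: y = 0
0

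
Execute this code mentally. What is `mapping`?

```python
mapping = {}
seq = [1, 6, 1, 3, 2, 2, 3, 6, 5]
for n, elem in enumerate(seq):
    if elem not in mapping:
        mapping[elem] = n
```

Let's trace through this code step by step.

Initialize: mapping = {}
Initialize: seq = [1, 6, 1, 3, 2, 2, 3, 6, 5]
Entering loop: for n, elem in enumerate(seq):

After execution: mapping = {1: 0, 6: 1, 3: 3, 2: 4, 5: 8}
{1: 0, 6: 1, 3: 3, 2: 4, 5: 8}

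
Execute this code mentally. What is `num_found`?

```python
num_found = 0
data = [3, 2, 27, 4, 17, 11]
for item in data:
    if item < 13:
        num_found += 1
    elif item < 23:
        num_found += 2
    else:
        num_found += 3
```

Let's trace through this code step by step.

Initialize: num_found = 0
Initialize: data = [3, 2, 27, 4, 17, 11]
Entering loop: for item in data:

After execution: num_found = 9
9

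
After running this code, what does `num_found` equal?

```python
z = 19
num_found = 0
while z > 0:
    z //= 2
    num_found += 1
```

Let's trace through this code step by step.

Initialize: z = 19
Initialize: num_found = 0
Entering loop: while z > 0:

After execution: num_found = 5
5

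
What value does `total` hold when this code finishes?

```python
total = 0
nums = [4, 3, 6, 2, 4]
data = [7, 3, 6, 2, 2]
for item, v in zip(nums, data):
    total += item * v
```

Let's trace through this code step by step.

Initialize: total = 0
Initialize: nums = [4, 3, 6, 2, 4]
Initialize: data = [7, 3, 6, 2, 2]
Entering loop: for item, v in zip(nums, data):

After execution: total = 85
85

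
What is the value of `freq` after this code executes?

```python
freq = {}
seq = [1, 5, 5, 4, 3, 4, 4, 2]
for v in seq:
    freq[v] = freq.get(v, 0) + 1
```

Let's trace through this code step by step.

Initialize: freq = {}
Initialize: seq = [1, 5, 5, 4, 3, 4, 4, 2]
Entering loop: for v in seq:

After execution: freq = {1: 1, 5: 2, 4: 3, 3: 1, 2: 1}
{1: 1, 5: 2, 4: 3, 3: 1, 2: 1}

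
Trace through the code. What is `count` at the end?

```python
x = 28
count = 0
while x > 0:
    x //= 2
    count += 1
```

Let's trace through this code step by step.

Initialize: x = 28
Initialize: count = 0
Entering loop: while x > 0:

After execution: count = 5
5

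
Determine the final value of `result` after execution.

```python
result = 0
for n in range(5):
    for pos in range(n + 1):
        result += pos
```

Let's trace through this code step by step.

Initialize: result = 0
Entering loop: for n in range(5):

After execution: result = 20
20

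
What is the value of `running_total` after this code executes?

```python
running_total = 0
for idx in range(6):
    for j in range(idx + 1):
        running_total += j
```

Let's trace through this code step by step.

Initialize: running_total = 0
Entering loop: for idx in range(6):

After execution: running_total = 35
35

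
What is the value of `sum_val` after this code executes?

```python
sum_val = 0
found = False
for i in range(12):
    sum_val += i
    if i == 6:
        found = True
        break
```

Let's trace through this code step by step.

Initialize: sum_val = 0
Initialize: found = False
Entering loop: for i in range(12):

After execution: sum_val = 21
21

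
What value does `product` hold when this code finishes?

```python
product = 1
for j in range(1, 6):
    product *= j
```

Let's trace through this code step by step.

Initialize: product = 1
Entering loop: for j in range(1, 6):

After execution: product = 120
120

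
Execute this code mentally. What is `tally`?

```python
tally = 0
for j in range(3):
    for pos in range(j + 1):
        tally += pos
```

Let's trace through this code step by step.

Initialize: tally = 0
Entering loop: for j in range(3):

After execution: tally = 4
4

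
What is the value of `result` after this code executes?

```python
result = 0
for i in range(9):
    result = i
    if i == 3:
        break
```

Let's trace through this code step by step.

Initialize: result = 0
Entering loop: for i in range(9):

After execution: result = 3
3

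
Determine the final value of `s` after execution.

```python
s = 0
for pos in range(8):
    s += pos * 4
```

Let's trace through this code step by step.

Initialize: s = 0
Entering loop: for pos in range(8):

After execution: s = 112
112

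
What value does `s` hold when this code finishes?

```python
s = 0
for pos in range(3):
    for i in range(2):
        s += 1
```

Let's trace through this code step by step.

Initialize: s = 0
Entering loop: for pos in range(3):

After execution: s = 6
6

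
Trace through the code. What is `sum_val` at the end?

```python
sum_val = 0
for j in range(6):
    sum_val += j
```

Let's trace through this code step by step.

Initialize: sum_val = 0
Entering loop: for j in range(6):

After execution: sum_val = 15
15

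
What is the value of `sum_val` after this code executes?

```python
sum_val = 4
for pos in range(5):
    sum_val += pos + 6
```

Let's trace through this code step by step.

Initialize: sum_val = 4
Entering loop: for pos in range(5):

After execution: sum_val = 44
44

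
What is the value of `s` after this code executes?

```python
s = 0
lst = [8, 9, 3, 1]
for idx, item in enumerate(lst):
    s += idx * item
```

Let's trace through this code step by step.

Initialize: s = 0
Initialize: lst = [8, 9, 3, 1]
Entering loop: for idx, item in enumerate(lst):

After execution: s = 18
18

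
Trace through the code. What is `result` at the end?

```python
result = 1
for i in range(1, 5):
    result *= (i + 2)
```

Let's trace through this code step by step.

Initialize: result = 1
Entering loop: for i in range(1, 5):

After execution: result = 360
360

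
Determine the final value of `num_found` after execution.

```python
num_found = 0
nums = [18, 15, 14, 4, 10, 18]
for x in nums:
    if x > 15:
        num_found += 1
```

Let's trace through this code step by step.

Initialize: num_found = 0
Initialize: nums = [18, 15, 14, 4, 10, 18]
Entering loop: for x in nums:

After execution: num_found = 2
2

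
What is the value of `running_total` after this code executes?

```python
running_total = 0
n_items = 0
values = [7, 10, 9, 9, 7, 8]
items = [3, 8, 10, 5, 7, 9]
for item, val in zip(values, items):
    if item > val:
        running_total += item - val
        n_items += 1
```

Let's trace through this code step by step.

Initialize: running_total = 0
Initialize: n_items = 0
Initialize: values = [7, 10, 9, 9, 7, 8]
Initialize: items = [3, 8, 10, 5, 7, 9]
Entering loop: for item, val in zip(values, items):

After execution: running_total = 10
10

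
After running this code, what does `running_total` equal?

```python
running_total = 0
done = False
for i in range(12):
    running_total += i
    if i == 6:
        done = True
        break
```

Let's trace through this code step by step.

Initialize: running_total = 0
Initialize: done = False
Entering loop: for i in range(12):

After execution: running_total = 21
21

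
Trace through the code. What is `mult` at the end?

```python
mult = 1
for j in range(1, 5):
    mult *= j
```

Let's trace through this code step by step.

Initialize: mult = 1
Entering loop: for j in range(1, 5):

After execution: mult = 24
24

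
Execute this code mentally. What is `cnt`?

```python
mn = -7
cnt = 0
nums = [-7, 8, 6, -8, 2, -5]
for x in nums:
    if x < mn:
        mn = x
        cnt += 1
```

Let's trace through this code step by step.

Initialize: mn = -7
Initialize: cnt = 0
Initialize: nums = [-7, 8, 6, -8, 2, -5]
Entering loop: for x in nums:

After execution: cnt = 1
1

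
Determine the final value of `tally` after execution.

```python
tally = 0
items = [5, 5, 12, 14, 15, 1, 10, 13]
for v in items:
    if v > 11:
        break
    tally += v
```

Let's trace through this code step by step.

Initialize: tally = 0
Initialize: items = [5, 5, 12, 14, 15, 1, 10, 13]
Entering loop: for v in items:

After execution: tally = 10
10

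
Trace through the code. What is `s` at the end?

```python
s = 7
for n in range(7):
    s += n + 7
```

Let's trace through this code step by step.

Initialize: s = 7
Entering loop: for n in range(7):

After execution: s = 77
77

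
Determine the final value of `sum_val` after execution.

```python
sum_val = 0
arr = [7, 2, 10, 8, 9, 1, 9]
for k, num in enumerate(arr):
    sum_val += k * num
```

Let's trace through this code step by step.

Initialize: sum_val = 0
Initialize: arr = [7, 2, 10, 8, 9, 1, 9]
Entering loop: for k, num in enumerate(arr):

After execution: sum_val = 141
141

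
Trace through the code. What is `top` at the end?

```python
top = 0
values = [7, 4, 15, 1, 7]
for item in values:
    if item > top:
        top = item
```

Let's trace through this code step by step.

Initialize: top = 0
Initialize: values = [7, 4, 15, 1, 7]
Entering loop: for item in values:

After execution: top = 15
15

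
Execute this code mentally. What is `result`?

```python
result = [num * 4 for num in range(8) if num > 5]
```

Let's trace through this code step by step.

Initialize: result = [num * 4 for num in range(8) if num > 5]

After execution: result = [24, 28]
[24, 28]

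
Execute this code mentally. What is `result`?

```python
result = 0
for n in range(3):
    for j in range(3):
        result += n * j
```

Let's trace through this code step by step.

Initialize: result = 0
Entering loop: for n in range(3):

After execution: result = 9
9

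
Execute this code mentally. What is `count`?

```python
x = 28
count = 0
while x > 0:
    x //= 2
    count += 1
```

Let's trace through this code step by step.

Initialize: x = 28
Initialize: count = 0
Entering loop: while x > 0:

After execution: count = 5
5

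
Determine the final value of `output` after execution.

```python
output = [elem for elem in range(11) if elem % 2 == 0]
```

Let's trace through this code step by step.

Initialize: output = [elem for elem in range(11) if elem % 2 == 0]

After execution: output = [0, 2, 4, 6, 8, 10]
[0, 2, 4, 6, 8, 10]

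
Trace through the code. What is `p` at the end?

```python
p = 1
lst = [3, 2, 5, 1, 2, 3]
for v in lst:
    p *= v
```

Let's trace through this code step by step.

Initialize: p = 1
Initialize: lst = [3, 2, 5, 1, 2, 3]
Entering loop: for v in lst:

After execution: p = 180
180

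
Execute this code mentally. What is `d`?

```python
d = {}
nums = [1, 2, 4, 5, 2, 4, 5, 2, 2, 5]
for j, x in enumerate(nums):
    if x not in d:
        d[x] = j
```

Let's trace through this code step by step.

Initialize: d = {}
Initialize: nums = [1, 2, 4, 5, 2, 4, 5, 2, 2, 5]
Entering loop: for j, x in enumerate(nums):

After execution: d = {1: 0, 2: 1, 4: 2, 5: 3}
{1: 0, 2: 1, 4: 2, 5: 3}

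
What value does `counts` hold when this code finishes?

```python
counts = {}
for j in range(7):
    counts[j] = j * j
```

Let's trace through this code step by step.

Initialize: counts = {}
Entering loop: for j in range(7):

After execution: counts = {0: 0, 1: 1, 2: 4, 3: 9, 4: 16, 5: 25, 6: 36}
{0: 0, 1: 1, 2: 4, 3: 9, 4: 16, 5: 25, 6: 36}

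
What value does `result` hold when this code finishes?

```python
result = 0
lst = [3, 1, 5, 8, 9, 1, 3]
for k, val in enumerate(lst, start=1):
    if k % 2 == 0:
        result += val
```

Let's trace through this code step by step.

Initialize: result = 0
Initialize: lst = [3, 1, 5, 8, 9, 1, 3]
Entering loop: for k, val in enumerate(lst, start=1):

After execution: result = 10
10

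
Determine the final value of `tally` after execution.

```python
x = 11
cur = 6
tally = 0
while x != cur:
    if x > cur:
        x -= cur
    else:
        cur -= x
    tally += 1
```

Let's trace through this code step by step.

Initialize: x = 11
Initialize: cur = 6
Initialize: tally = 0
Entering loop: while x != cur:

After execution: tally = 6
6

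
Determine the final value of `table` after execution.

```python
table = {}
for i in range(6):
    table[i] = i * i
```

Let's trace through this code step by step.

Initialize: table = {}
Entering loop: for i in range(6):

After execution: table = {0: 0, 1: 1, 2: 4, 3: 9, 4: 16, 5: 25}
{0: 0, 1: 1, 2: 4, 3: 9, 4: 16, 5: 25}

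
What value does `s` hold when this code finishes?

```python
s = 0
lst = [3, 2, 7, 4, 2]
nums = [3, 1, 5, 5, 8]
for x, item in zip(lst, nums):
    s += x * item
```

Let's trace through this code step by step.

Initialize: s = 0
Initialize: lst = [3, 2, 7, 4, 2]
Initialize: nums = [3, 1, 5, 5, 8]
Entering loop: for x, item in zip(lst, nums):

After execution: s = 82
82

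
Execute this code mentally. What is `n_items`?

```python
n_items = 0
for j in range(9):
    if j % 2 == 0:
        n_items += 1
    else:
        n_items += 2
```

Let's trace through this code step by step.

Initialize: n_items = 0
Entering loop: for j in range(9):

After execution: n_items = 13
13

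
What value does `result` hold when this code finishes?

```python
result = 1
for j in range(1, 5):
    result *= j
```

Let's trace through this code step by step.

Initialize: result = 1
Entering loop: for j in range(1, 5):

After execution: result = 24
24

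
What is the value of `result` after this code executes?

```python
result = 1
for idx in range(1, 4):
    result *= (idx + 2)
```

Let's trace through this code step by step.

Initialize: result = 1
Entering loop: for idx in range(1, 4):

After execution: result = 60
60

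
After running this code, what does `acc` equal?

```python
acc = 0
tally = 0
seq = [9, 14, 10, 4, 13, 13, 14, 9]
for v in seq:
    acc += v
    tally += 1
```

Let's trace through this code step by step.

Initialize: acc = 0
Initialize: tally = 0
Initialize: seq = [9, 14, 10, 4, 13, 13, 14, 9]
Entering loop: for v in seq:

After execution: acc = 86
86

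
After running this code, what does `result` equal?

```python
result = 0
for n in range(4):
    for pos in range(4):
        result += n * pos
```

Let's trace through this code step by step.

Initialize: result = 0
Entering loop: for n in range(4):

After execution: result = 36
36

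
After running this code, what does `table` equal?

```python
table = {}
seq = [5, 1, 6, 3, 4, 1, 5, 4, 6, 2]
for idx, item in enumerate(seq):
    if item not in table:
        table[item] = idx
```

Let's trace through this code step by step.

Initialize: table = {}
Initialize: seq = [5, 1, 6, 3, 4, 1, 5, 4, 6, 2]
Entering loop: for idx, item in enumerate(seq):

After execution: table = {5: 0, 1: 1, 6: 2, 3: 3, 4: 4, 2: 9}
{5: 0, 1: 1, 6: 2, 3: 3, 4: 4, 2: 9}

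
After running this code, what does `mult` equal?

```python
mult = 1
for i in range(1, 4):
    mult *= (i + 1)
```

Let's trace through this code step by step.

Initialize: mult = 1
Entering loop: for i in range(1, 4):

After execution: mult = 24
24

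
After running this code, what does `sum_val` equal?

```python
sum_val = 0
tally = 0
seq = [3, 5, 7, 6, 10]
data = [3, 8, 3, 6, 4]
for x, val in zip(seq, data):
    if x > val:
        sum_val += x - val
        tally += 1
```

Let's trace through this code step by step.

Initialize: sum_val = 0
Initialize: tally = 0
Initialize: seq = [3, 5, 7, 6, 10]
Initialize: data = [3, 8, 3, 6, 4]
Entering loop: for x, val in zip(seq, data):

After execution: sum_val = 10
10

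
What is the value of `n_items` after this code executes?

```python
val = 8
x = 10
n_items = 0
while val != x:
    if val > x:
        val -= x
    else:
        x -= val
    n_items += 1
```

Let's trace through this code step by step.

Initialize: val = 8
Initialize: x = 10
Initialize: n_items = 0
Entering loop: while val != x:

After execution: n_items = 4
4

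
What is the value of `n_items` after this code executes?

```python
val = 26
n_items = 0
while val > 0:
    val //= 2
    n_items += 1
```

Let's trace through this code step by step.

Initialize: val = 26
Initialize: n_items = 0
Entering loop: while val > 0:

After execution: n_items = 5
5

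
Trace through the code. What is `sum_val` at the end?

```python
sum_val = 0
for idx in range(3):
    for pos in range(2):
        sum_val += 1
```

Let's trace through this code step by step.

Initialize: sum_val = 0
Entering loop: for idx in range(3):

After execution: sum_val = 6
6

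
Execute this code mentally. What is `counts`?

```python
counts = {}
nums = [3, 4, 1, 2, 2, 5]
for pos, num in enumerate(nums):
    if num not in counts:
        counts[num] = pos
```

Let's trace through this code step by step.

Initialize: counts = {}
Initialize: nums = [3, 4, 1, 2, 2, 5]
Entering loop: for pos, num in enumerate(nums):

After execution: counts = {3: 0, 4: 1, 1: 2, 2: 3, 5: 5}
{3: 0, 4: 1, 1: 2, 2: 3, 5: 5}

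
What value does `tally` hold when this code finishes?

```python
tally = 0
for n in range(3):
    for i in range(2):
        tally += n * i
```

Let's trace through this code step by step.

Initialize: tally = 0
Entering loop: for n in range(3):

After execution: tally = 3
3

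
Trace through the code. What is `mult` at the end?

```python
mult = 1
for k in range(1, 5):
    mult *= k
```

Let's trace through this code step by step.

Initialize: mult = 1
Entering loop: for k in range(1, 5):

After execution: mult = 24
24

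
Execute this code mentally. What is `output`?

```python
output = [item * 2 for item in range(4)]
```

Let's trace through this code step by step.

Initialize: output = [item * 2 for item in range(4)]

After execution: output = [0, 2, 4, 6]
[0, 2, 4, 6]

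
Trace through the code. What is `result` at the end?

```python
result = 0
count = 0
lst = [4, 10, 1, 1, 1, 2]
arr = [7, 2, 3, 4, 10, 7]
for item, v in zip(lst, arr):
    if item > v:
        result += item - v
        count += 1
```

Let's trace through this code step by step.

Initialize: result = 0
Initialize: count = 0
Initialize: lst = [4, 10, 1, 1, 1, 2]
Initialize: arr = [7, 2, 3, 4, 10, 7]
Entering loop: for item, v in zip(lst, arr):

After execution: result = 8
8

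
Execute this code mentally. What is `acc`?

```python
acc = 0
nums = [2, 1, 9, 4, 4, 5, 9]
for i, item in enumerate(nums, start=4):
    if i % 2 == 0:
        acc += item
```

Let's trace through this code step by step.

Initialize: acc = 0
Initialize: nums = [2, 1, 9, 4, 4, 5, 9]
Entering loop: for i, item in enumerate(nums, start=4):

After execution: acc = 24
24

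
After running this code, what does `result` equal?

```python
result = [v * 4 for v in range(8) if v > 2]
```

Let's trace through this code step by step.

Initialize: result = [v * 4 for v in range(8) if v > 2]

After execution: result = [12, 16, 20, 24, 28]
[12, 16, 20, 24, 28]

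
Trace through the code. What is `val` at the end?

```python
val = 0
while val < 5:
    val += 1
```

Let's trace through this code step by step.

Initialize: val = 0
Entering loop: while val < 5:

After execution: val = 5
5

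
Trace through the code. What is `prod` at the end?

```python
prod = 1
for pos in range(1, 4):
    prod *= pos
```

Let's trace through this code step by step.

Initialize: prod = 1
Entering loop: for pos in range(1, 4):

After execution: prod = 6
6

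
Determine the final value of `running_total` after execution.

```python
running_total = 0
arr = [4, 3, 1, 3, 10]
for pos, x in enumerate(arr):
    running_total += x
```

Let's trace through this code step by step.

Initialize: running_total = 0
Initialize: arr = [4, 3, 1, 3, 10]
Entering loop: for pos, x in enumerate(arr):

After execution: running_total = 21
21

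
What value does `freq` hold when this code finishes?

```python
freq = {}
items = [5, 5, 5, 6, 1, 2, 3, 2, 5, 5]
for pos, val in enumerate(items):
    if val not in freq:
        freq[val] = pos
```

Let's trace through this code step by step.

Initialize: freq = {}
Initialize: items = [5, 5, 5, 6, 1, 2, 3, 2, 5, 5]
Entering loop: for pos, val in enumerate(items):

After execution: freq = {5: 0, 6: 3, 1: 4, 2: 5, 3: 6}
{5: 0, 6: 3, 1: 4, 2: 5, 3: 6}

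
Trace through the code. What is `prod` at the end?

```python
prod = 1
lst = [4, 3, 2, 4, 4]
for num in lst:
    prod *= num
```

Let's trace through this code step by step.

Initialize: prod = 1
Initialize: lst = [4, 3, 2, 4, 4]
Entering loop: for num in lst:

After execution: prod = 384
384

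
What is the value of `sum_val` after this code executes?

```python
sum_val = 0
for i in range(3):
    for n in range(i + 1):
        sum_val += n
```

Let's trace through this code step by step.

Initialize: sum_val = 0
Entering loop: for i in range(3):

After execution: sum_val = 4
4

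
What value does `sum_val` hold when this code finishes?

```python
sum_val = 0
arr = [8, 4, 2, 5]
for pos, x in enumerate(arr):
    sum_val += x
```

Let's trace through this code step by step.

Initialize: sum_val = 0
Initialize: arr = [8, 4, 2, 5]
Entering loop: for pos, x in enumerate(arr):

After execution: sum_val = 19
19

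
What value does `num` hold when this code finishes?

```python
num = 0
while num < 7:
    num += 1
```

Let's trace through this code step by step.

Initialize: num = 0
Entering loop: while num < 7:

After execution: num = 7
7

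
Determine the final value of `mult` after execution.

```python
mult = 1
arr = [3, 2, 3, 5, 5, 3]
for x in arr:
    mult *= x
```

Let's trace through this code step by step.

Initialize: mult = 1
Initialize: arr = [3, 2, 3, 5, 5, 3]
Entering loop: for x in arr:

After execution: mult = 1350
1350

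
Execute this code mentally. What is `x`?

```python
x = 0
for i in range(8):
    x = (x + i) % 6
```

Let's trace through this code step by step.

Initialize: x = 0
Entering loop: for i in range(8):

After execution: x = 4
4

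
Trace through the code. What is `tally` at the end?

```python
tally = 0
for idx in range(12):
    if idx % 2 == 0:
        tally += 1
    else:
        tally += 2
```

Let's trace through this code step by step.

Initialize: tally = 0
Entering loop: for idx in range(12):

After execution: tally = 18
18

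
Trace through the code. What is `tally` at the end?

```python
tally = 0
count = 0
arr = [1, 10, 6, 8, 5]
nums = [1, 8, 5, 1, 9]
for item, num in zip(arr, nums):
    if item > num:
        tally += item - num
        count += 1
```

Let's trace through this code step by step.

Initialize: tally = 0
Initialize: count = 0
Initialize: arr = [1, 10, 6, 8, 5]
Initialize: nums = [1, 8, 5, 1, 9]
Entering loop: for item, num in zip(arr, nums):

After execution: tally = 10
10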